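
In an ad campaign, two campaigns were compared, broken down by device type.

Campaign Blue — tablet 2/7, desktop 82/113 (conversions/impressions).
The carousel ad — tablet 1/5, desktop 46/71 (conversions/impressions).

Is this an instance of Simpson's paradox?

Tablet: Campaign Blue 2/7 = 28.6%, the carousel ad 1/5 = 20.0% → Campaign Blue
Desktop: Campaign Blue 82/113 = 72.6%, the carousel ad 46/71 = 64.8% → Campaign Blue
Overall: Campaign Blue 84/120 = 70.0%, the carousel ad 47/76 = 61.8% → Campaign Blue
Campaign Blue wins overall and in every device group — no reversal.

No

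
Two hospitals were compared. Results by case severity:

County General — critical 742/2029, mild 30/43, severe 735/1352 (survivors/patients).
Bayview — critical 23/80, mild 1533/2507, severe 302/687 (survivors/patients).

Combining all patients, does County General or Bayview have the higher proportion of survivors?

Bayview

Critical: County General 742/2029 = 36.6%, Bayview 23/80 = 28.8% → County General
Mild: County General 30/43 = 69.8%, Bayview 1533/2507 = 61.1% → County General
Severe: County General 735/1352 = 54.4%, Bayview 302/687 = 44.0% → County General
Overall: County General 1507/3424 = 44.0%, Bayview 1858/3274 = 56.8% → Bayview
(County General wins every case group but Bayview wins overall — County General's patients skew toward the low-rate critical group.)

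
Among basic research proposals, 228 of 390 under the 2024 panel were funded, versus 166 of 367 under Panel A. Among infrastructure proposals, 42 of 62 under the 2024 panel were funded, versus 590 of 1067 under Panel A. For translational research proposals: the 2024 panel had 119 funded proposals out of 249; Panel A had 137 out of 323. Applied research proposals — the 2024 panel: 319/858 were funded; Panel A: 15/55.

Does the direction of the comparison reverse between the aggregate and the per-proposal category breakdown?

Yes

Basic research: the 2024 panel 228/390 = 58.5%, Panel A 166/367 = 45.2% → the 2024 panel
Infrastructure: the 2024 panel 42/62 = 67.7%, Panel A 590/1067 = 55.3% → the 2024 panel
Translational research: the 2024 panel 119/249 = 47.8%, Panel A 137/323 = 42.4% → the 2024 panel
Applied research: the 2024 panel 319/858 = 37.2%, Panel A 15/55 = 27.3% → the 2024 panel
Overall: the 2024 panel 708/1559 = 45.4%, Panel A 908/1812 = 50.1% → Panel A
The 2024 panel wins each proposal group but Panel A wins overall — the comparison reverses. The 2024 panel's proposals skew toward applied research, which has a lower base rate.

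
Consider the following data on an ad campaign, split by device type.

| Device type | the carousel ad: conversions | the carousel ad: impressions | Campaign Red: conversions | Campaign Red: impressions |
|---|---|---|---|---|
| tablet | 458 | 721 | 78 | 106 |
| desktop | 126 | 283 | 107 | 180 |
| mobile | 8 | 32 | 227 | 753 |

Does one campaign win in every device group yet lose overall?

Yes

Tablet: the carousel ad 458/721 = 63.5%, Campaign Red 78/106 = 73.6% → Campaign Red
Desktop: the carousel ad 126/283 = 44.5%, Campaign Red 107/180 = 59.4% → Campaign Red
Mobile: the carousel ad 8/32 = 25.0%, Campaign Red 227/753 = 30.1% → Campaign Red
Overall: the carousel ad 592/1036 = 57.1%, Campaign Red 412/1039 = 39.7% → the carousel ad
Campaign Red wins each device group but the carousel ad wins overall — the comparison reverses. Campaign Red's impressions skew toward mobile, which has a lower base rate.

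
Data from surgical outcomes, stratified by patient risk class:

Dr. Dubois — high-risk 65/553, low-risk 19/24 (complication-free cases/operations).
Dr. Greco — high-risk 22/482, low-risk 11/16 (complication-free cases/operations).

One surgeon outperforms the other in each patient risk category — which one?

Dr. Dubois

High-risk: Dr. Dubois 65/553 = 11.8%, Dr. Greco 22/482 = 4.6% → Dr. Dubois
Low-risk: Dr. Dubois 19/24 = 79.2%, Dr. Greco 11/16 = 68.8% → Dr. Dubois
Dr. Dubois has the higher rate in both groups.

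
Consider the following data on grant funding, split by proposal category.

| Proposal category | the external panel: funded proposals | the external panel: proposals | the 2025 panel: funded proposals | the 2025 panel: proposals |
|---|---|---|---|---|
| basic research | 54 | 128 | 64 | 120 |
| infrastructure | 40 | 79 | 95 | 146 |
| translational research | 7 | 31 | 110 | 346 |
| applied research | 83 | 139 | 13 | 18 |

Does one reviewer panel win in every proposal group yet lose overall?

Yes

Basic research: the external panel 54/128 = 42.2%, the 2025 panel 64/120 = 53.3% → the 2025 panel
Infrastructure: the external panel 40/79 = 50.6%, the 2025 panel 95/146 = 65.1% → the 2025 panel
Translational research: the external panel 7/31 = 22.6%, the 2025 panel 110/346 = 31.8% → the 2025 panel
Applied research: the external panel 83/139 = 59.7%, the 2025 panel 13/18 = 72.2% → the 2025 panel
Overall: the external panel 184/377 = 48.8%, the 2025 panel 282/630 = 44.8% → the external panel
The 2025 panel wins each proposal group but the external panel wins overall — the comparison reverses. The 2025 panel's proposals skew toward translational research, which has a lower base rate.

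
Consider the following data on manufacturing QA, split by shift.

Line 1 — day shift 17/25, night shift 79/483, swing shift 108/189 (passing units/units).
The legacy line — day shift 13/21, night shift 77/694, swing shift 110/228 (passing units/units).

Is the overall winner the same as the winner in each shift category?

Day shift: Line 1 17/25 = 68.0%, the legacy line 13/21 = 61.9% → Line 1
Night shift: Line 1 79/483 = 16.4%, the legacy line 77/694 = 11.1% → Line 1
Swing shift: Line 1 108/189 = 57.1%, the legacy line 110/228 = 48.2% → Line 1
Overall: Line 1 204/697 = 29.3%, the legacy line 200/943 = 21.2% → Line 1
Line 1 wins overall and in every shift group — no reversal.

Yes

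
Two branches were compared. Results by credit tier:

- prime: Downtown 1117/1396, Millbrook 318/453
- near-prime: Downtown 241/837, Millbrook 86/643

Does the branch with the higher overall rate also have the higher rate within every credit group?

Prime: Downtown 1117/1396 = 80.0%, Millbrook 318/453 = 70.2% → Downtown
Near-prime: Downtown 241/837 = 28.8%, Millbrook 86/643 = 13.4% → Downtown
Overall: Downtown 1358/2233 = 60.8%, Millbrook 404/1096 = 36.9% → Downtown
Downtown wins overall and in every credit group — no reversal.

Yes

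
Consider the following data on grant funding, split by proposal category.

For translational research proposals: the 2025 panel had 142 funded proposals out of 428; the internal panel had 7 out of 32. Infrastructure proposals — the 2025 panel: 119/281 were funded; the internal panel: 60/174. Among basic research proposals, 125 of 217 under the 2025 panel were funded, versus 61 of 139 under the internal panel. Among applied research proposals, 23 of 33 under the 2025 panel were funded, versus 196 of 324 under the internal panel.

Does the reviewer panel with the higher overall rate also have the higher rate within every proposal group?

Translational research: the 2025 panel 142/428 = 33.2%, the internal panel 7/32 = 21.9% → the 2025 panel
Infrastructure: the 2025 panel 119/281 = 42.3%, the internal panel 60/174 = 34.5% → the 2025 panel
Basic research: the 2025 panel 125/217 = 57.6%, the internal panel 61/139 = 43.9% → the 2025 panel
Applied research: the 2025 panel 23/33 = 69.7%, the internal panel 196/324 = 60.5% → the 2025 panel
Overall: the 2025 panel 409/959 = 42.6%, the internal panel 324/669 = 48.4% → the internal panel
The 2025 panel wins each proposal group but the internal panel wins overall — the comparison reverses. The 2025 panel's proposals skew toward translational research, which has a lower base rate.

No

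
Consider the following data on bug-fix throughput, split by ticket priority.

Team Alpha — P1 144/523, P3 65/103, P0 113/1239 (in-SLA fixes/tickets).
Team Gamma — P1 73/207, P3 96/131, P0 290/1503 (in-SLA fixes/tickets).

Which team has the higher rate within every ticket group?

P1: Team Alpha 144/523 = 27.5%, Team Gamma 73/207 = 35.3% → Team Gamma
P3: Team Alpha 65/103 = 63.1%, Team Gamma 96/131 = 73.3% → Team Gamma
P0: Team Alpha 113/1239 = 9.1%, Team Gamma 290/1503 = 19.3% → Team Gamma
Team Gamma has the higher rate in all 3 groups.

Team Gamma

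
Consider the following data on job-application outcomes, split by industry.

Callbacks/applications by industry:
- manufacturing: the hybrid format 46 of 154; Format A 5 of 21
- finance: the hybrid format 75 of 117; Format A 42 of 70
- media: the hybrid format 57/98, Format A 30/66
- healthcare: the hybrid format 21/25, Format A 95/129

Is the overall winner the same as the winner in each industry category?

Manufacturing: the hybrid format 46/154 = 29.9%, Format A 5/21 = 23.8% → the hybrid format
Finance: the hybrid format 75/117 = 64.1%, Format A 42/70 = 60.0% → the hybrid format
Media: the hybrid format 57/98 = 58.2%, Format A 30/66 = 45.5% → the hybrid format
Healthcare: the hybrid format 21/25 = 84.0%, Format A 95/129 = 73.6% → the hybrid format
Overall: the hybrid format 199/394 = 50.5%, Format A 172/286 = 60.1% → Format A
The hybrid format wins each industry group but Format A wins overall — the comparison reverses. The hybrid format's applications skew toward manufacturing, which has a lower base rate.

No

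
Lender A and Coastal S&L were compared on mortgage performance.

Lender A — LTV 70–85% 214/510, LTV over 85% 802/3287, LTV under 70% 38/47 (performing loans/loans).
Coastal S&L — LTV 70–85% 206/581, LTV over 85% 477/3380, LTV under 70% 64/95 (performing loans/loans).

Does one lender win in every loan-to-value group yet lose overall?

No

LTV 70–85%: Lender A 214/510 = 42.0%, Coastal S&L 206/581 = 35.5% → Lender A
LTV over 85%: Lender A 802/3287 = 24.4%, Coastal S&L 477/3380 = 14.1% → Lender A
LTV under 70%: Lender A 38/47 = 80.9%, Coastal S&L 64/95 = 67.4% → Lender A
Overall: Lender A 1054/3844 = 27.4%, Coastal S&L 747/4056 = 18.4% → Lender A
Lender A wins overall and in every loan-to-value group — no reversal.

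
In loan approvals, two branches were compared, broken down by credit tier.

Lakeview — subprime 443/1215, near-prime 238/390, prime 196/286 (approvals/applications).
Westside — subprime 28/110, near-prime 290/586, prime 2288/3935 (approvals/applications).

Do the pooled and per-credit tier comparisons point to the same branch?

Subprime: Lakeview 443/1215 = 36.5%, Westside 28/110 = 25.5% → Lakeview
Near-prime: Lakeview 238/390 = 61.0%, Westside 290/586 = 49.5% → Lakeview
Prime: Lakeview 196/286 = 68.5%, Westside 2288/3935 = 58.1% → Lakeview
Overall: Lakeview 877/1891 = 46.4%, Westside 2606/4631 = 56.3% → Westside
Lakeview wins each credit group but Westside wins overall — the comparison reverses. Lakeview's applications skew toward subprime, which has a lower base rate.

No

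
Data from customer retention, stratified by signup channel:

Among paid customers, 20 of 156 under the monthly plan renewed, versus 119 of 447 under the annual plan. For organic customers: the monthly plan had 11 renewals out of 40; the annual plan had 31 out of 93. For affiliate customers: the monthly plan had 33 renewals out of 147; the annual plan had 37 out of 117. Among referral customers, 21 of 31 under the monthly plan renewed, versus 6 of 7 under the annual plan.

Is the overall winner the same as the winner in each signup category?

Yes

Paid: the monthly plan 20/156 = 12.8%, the annual plan 119/447 = 26.6% → the annual plan
Organic: the monthly plan 11/40 = 27.5%, the annual plan 31/93 = 33.3% → the annual plan
Affiliate: the monthly plan 33/147 = 22.4%, the annual plan 37/117 = 31.6% → the annual plan
Referral: the monthly plan 21/31 = 67.7%, the annual plan 6/7 = 85.7% → the annual plan
Overall: the monthly plan 85/374 = 22.7%, the annual plan 193/664 = 29.1% → the annual plan
The annual plan wins overall and in every signup group — no reversal.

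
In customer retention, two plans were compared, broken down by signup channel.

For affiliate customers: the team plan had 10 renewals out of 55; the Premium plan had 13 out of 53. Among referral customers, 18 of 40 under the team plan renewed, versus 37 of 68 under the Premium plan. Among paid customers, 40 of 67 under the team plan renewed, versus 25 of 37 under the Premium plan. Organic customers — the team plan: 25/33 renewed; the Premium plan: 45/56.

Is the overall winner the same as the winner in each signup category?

Yes

Affiliate: the team plan 10/55 = 18.2%, the Premium plan 13/53 = 24.5% → the Premium plan
Referral: the team plan 18/40 = 45.0%, the Premium plan 37/68 = 54.4% → the Premium plan
Paid: the team plan 40/67 = 59.7%, the Premium plan 25/37 = 67.6% → the Premium plan
Organic: the team plan 25/33 = 75.8%, the Premium plan 45/56 = 80.4% → the Premium plan
Overall: the team plan 93/195 = 47.7%, the Premium plan 120/214 = 56.1% → the Premium plan
The Premium plan wins overall and in every signup group — no reversal.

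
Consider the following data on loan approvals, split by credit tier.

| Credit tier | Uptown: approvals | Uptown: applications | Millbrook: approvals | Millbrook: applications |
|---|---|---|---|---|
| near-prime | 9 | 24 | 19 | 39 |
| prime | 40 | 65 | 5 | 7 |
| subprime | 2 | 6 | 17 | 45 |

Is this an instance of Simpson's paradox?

Near-prime: Uptown 9/24 = 37.5%, Millbrook 19/39 = 48.7% → Millbrook
Prime: Uptown 40/65 = 61.5%, Millbrook 5/7 = 71.4% → Millbrook
Subprime: Uptown 2/6 = 33.3%, Millbrook 17/45 = 37.8% → Millbrook
Overall: Uptown 51/95 = 53.7%, Millbrook 41/91 = 45.1% → Uptown
Millbrook wins each credit group but Uptown wins overall — the comparison reverses. Millbrook's applications skew toward subprime, which has a lower base rate.

Yes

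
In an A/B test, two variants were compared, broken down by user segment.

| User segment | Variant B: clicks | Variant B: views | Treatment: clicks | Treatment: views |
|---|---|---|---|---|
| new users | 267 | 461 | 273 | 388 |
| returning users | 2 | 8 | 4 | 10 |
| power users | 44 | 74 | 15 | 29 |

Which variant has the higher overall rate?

Treatment

New users: Variant B 267/461 = 57.9%, Treatment 273/388 = 70.4% → Treatment
Returning users: Variant B 2/8 = 25.0%, Treatment 4/10 = 40.0% → Treatment
Power users: Variant B 44/74 = 59.5%, Treatment 15/29 = 51.7% → Variant B
Overall: Variant B 313/543 = 57.6%, Treatment 292/427 = 68.4% → Treatment
(Neither sweeps every user group, but Treatment has the higher pooled rate.)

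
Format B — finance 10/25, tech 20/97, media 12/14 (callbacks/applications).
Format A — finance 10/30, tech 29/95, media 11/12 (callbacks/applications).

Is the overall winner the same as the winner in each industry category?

No

Finance: Format B 10/25 = 40.0%, Format A 10/30 = 33.3% → Format B
Tech: Format B 20/97 = 20.6%, Format A 29/95 = 30.5% → Format A
Media: Format B 12/14 = 85.7%, Format A 11/12 = 91.7% → Format A
Overall: Format B 42/136 = 30.9%, Format A 50/137 = 36.5% → Format A
Neither sweeps: Format B wins 1 of 3 groups, Format A wins 2. Format A wins overall but not every group — no Simpson reversal.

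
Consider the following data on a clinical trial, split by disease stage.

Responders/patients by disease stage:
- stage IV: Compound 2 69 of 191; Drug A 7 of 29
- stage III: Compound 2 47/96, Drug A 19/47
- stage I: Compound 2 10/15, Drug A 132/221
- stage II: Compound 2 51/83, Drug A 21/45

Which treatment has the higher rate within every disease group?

Compound 2

Stage IV: Compound 2 69/191 = 36.1%, Drug A 7/29 = 24.1% → Compound 2
Stage III: Compound 2 47/96 = 49.0%, Drug A 19/47 = 40.4% → Compound 2
Stage I: Compound 2 10/15 = 66.7%, Drug A 132/221 = 59.7% → Compound 2
Stage II: Compound 2 51/83 = 61.4%, Drug A 21/45 = 46.7% → Compound 2
Compound 2 has the higher rate in all 4 groups.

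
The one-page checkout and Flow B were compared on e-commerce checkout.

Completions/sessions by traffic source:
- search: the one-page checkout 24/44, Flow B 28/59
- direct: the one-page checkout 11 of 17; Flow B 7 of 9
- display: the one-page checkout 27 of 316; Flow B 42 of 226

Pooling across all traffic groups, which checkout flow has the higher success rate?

Flow B

Search: the one-page checkout 24/44 = 54.5%, Flow B 28/59 = 47.5% → the one-page checkout
Direct: the one-page checkout 11/17 = 64.7%, Flow B 7/9 = 77.8% → Flow B
Display: the one-page checkout 27/316 = 8.5%, Flow B 42/226 = 18.6% → Flow B
Overall: the one-page checkout 62/377 = 16.4%, Flow B 77/294 = 26.2% → Flow B
(Neither sweeps every traffic group, but Flow B has the higher pooled rate.)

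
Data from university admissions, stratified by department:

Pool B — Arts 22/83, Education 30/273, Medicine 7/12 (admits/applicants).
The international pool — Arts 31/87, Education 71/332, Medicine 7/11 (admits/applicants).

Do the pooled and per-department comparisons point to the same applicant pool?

Yes

Arts: Pool B 22/83 = 26.5%, the international pool 31/87 = 35.6% → the international pool
Education: Pool B 30/273 = 11.0%, the international pool 71/332 = 21.4% → the international pool
Medicine: Pool B 7/12 = 58.3%, the international pool 7/11 = 63.6% → the international pool
Overall: Pool B 59/368 = 16.0%, the international pool 109/430 = 25.3% → the international pool
The international pool wins overall and in every department group — no reversal.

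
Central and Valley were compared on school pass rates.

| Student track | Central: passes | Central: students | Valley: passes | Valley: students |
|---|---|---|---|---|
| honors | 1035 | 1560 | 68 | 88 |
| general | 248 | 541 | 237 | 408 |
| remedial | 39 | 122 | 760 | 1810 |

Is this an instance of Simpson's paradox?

Yes

Honors: Central 1035/1560 = 66.3%, Valley 68/88 = 77.3% → Valley
General: Central 248/541 = 45.8%, Valley 237/408 = 58.1% → Valley
Remedial: Central 39/122 = 32.0%, Valley 760/1810 = 42.0% → Valley
Overall: Central 1322/2223 = 59.5%, Valley 1065/2306 = 46.2% → Central
Valley wins each student group but Central wins overall — the comparison reverses. Valley's students skew toward remedial, which has a lower base rate.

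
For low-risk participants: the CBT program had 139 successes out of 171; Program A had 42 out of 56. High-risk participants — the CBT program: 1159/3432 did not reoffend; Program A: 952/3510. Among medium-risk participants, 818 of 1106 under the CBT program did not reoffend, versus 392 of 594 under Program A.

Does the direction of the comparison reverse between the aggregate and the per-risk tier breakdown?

Low-risk: the CBT program 139/171 = 81.3%, Program A 42/56 = 75.0% → the CBT program
High-risk: the CBT program 1159/3432 = 33.8%, Program A 952/3510 = 27.1% → the CBT program
Medium-risk: the CBT program 818/1106 = 74.0%, Program A 392/594 = 66.0% → the CBT program
Overall: the CBT program 2116/4709 = 44.9%, Program A 1386/4160 = 33.3% → the CBT program
The CBT program wins overall and in every risk group — no reversal.

No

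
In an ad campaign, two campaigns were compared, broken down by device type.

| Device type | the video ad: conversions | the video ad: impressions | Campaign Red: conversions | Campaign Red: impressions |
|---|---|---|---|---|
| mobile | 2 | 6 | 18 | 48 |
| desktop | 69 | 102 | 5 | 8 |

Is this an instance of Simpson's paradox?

No

Mobile: the video ad 2/6 = 33.3%, Campaign Red 18/48 = 37.5% → Campaign Red
Desktop: the video ad 69/102 = 67.6%, Campaign Red 5/8 = 62.5% → the video ad
Overall: the video ad 71/108 = 65.7%, Campaign Red 23/56 = 41.1% → the video ad
Neither sweeps: the video ad wins 1 of 2 groups, Campaign Red wins 1. The video ad wins overall but not every group — no Simpson reversal.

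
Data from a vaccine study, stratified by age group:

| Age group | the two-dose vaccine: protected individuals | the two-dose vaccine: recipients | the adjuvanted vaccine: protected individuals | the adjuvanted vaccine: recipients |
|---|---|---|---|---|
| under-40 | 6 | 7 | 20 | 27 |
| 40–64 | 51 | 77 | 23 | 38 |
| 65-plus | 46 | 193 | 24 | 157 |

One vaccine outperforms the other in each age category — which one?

the two-dose vaccine

Under-40: the two-dose vaccine 6/7 = 85.7%, the adjuvanted vaccine 20/27 = 74.1% → the two-dose vaccine
40–64: the two-dose vaccine 51/77 = 66.2%, the adjuvanted vaccine 23/38 = 60.5% → the two-dose vaccine
65-plus: the two-dose vaccine 46/193 = 23.8%, the adjuvanted vaccine 24/157 = 15.3% → the two-dose vaccine
The two-dose vaccine has the higher rate in all 3 groups.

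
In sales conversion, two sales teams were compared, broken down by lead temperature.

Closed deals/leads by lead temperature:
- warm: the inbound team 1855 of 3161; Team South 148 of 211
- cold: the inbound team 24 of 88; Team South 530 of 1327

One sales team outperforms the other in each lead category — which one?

Team South

Warm: the inbound team 1855/3161 = 58.7%, Team South 148/211 = 70.1% → Team South
Cold: the inbound team 24/88 = 27.3%, Team South 530/1327 = 39.9% → Team South
Team South has the higher rate in both groups.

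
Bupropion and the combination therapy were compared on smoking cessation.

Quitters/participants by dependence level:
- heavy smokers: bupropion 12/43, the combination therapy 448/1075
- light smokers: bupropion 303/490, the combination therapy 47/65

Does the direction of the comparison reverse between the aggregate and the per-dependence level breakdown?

Heavy smokers: bupropion 12/43 = 27.9%, the combination therapy 448/1075 = 41.7% → the combination therapy
Light smokers: bupropion 303/490 = 61.8%, the combination therapy 47/65 = 72.3% → the combination therapy
Overall: bupropion 315/533 = 59.1%, the combination therapy 495/1140 = 43.4% → bupropion
The combination therapy wins each dependence group but bupropion wins overall — the comparison reverses. The combination therapy's participants skew toward heavy smokers, which has a lower base rate.

Yes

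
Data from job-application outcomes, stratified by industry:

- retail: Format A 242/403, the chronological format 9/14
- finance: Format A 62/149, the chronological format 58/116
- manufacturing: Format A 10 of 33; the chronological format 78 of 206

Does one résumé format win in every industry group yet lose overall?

Yes

Retail: Format A 242/403 = 60.0%, the chronological format 9/14 = 64.3% → the chronological format
Finance: Format A 62/149 = 41.6%, the chronological format 58/116 = 50.0% → the chronological format
Manufacturing: Format A 10/33 = 30.3%, the chronological format 78/206 = 37.9% → the chronological format
Overall: Format A 314/585 = 53.7%, the chronological format 145/336 = 43.2% → Format A
The chronological format wins each industry group but Format A wins overall — the comparison reverses. The chronological format's applications skew toward manufacturing, which has a lower base rate.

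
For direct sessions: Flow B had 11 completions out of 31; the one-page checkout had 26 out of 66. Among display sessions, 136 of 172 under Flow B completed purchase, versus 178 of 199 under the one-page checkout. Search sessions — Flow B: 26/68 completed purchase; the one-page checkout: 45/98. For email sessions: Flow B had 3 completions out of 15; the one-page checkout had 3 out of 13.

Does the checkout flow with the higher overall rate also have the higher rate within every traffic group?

Yes

Direct: Flow B 11/31 = 35.5%, the one-page checkout 26/66 = 39.4% → the one-page checkout
Display: Flow B 136/172 = 79.1%, the one-page checkout 178/199 = 89.4% → the one-page checkout
Search: Flow B 26/68 = 38.2%, the one-page checkout 45/98 = 45.9% → the one-page checkout
Email: Flow B 3/15 = 20.0%, the one-page checkout 3/13 = 23.1% → the one-page checkout
Overall: Flow B 176/286 = 61.5%, the one-page checkout 252/376 = 67.0% → the one-page checkout
The one-page checkout wins overall and in every traffic group — no reversal.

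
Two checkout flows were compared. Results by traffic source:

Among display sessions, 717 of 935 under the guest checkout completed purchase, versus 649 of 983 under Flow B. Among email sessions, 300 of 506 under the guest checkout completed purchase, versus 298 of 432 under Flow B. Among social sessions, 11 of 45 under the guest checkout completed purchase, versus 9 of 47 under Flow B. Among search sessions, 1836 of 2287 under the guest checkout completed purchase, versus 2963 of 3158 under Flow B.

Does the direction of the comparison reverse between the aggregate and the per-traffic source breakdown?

Display: the guest checkout 717/935 = 76.7%, Flow B 649/983 = 66.0% → the guest checkout
Email: the guest checkout 300/506 = 59.3%, Flow B 298/432 = 69.0% → Flow B
Social: the guest checkout 11/45 = 24.4%, Flow B 9/47 = 19.1% → the guest checkout
Search: the guest checkout 1836/2287 = 80.3%, Flow B 2963/3158 = 93.8% → Flow B
Overall: the guest checkout 2864/3773 = 75.9%, Flow B 3919/4620 = 84.8% → Flow B
Neither sweeps: the guest checkout wins 2 of 4 groups, Flow B wins 2. Flow B wins overall but not every group — no Simpson reversal.

No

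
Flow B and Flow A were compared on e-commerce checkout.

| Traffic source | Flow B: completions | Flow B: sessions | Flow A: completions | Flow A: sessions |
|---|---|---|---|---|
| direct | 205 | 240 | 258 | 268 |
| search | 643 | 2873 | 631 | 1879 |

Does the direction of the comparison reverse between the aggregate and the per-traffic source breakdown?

Direct: Flow B 205/240 = 85.4%, Flow A 258/268 = 96.3% → Flow A
Search: Flow B 643/2873 = 22.4%, Flow A 631/1879 = 33.6% → Flow A
Overall: Flow B 848/3113 = 27.2%, Flow A 889/2147 = 41.4% → Flow A
Flow A wins overall and in every traffic group — no reversal.

No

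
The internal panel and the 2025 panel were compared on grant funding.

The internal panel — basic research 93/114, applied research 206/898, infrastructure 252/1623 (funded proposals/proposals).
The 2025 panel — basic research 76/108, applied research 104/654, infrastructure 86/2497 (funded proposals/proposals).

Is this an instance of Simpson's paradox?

No

Basic research: the internal panel 93/114 = 81.6%, the 2025 panel 76/108 = 70.4% → the internal panel
Applied research: the internal panel 206/898 = 22.9%, the 2025 panel 104/654 = 15.9% → the internal panel
Infrastructure: the internal panel 252/1623 = 15.5%, the 2025 panel 86/2497 = 3.4% → the internal panel
Overall: the internal panel 551/2635 = 20.9%, the 2025 panel 266/3259 = 8.2% → the internal panel
The internal panel wins overall and in every proposal group — no reversal.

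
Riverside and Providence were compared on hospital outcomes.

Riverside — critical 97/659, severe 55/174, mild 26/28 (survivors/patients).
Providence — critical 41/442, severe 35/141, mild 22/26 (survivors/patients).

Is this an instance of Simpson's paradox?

No

Critical: Riverside 97/659 = 14.7%, Providence 41/442 = 9.3% → Riverside
Severe: Riverside 55/174 = 31.6%, Providence 35/141 = 24.8% → Riverside
Mild: Riverside 26/28 = 92.9%, Providence 22/26 = 84.6% → Riverside
Overall: Riverside 178/861 = 20.7%, Providence 98/609 = 16.1% → Riverside
Riverside wins overall and in every case group — no reversal.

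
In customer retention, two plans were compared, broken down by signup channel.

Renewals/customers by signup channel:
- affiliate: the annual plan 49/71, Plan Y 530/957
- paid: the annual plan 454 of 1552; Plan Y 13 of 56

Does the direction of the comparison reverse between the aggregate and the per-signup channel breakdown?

Yes

Affiliate: the annual plan 49/71 = 69.0%, Plan Y 530/957 = 55.4% → the annual plan
Paid: the annual plan 454/1552 = 29.3%, Plan Y 13/56 = 23.2% → the annual plan
Overall: the annual plan 503/1623 = 31.0%, Plan Y 543/1013 = 53.6% → Plan Y
The annual plan wins each signup group but Plan Y wins overall — the comparison reverses. The annual plan's customers skew toward paid, which has a lower base rate.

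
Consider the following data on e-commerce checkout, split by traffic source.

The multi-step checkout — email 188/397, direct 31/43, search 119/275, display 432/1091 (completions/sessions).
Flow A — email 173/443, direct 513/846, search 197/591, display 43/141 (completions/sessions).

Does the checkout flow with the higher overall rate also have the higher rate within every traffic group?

No

Email: the multi-step checkout 188/397 = 47.4%, Flow A 173/443 = 39.1% → the multi-step checkout
Direct: the multi-step checkout 31/43 = 72.1%, Flow A 513/846 = 60.6% → the multi-step checkout
Search: the multi-step checkout 119/275 = 43.3%, Flow A 197/591 = 33.3% → the multi-step checkout
Display: the multi-step checkout 432/1091 = 39.6%, Flow A 43/141 = 30.5% → the multi-step checkout
Overall: the multi-step checkout 770/1806 = 42.6%, Flow A 926/2021 = 45.8% → Flow A
The multi-step checkout wins each traffic group but Flow A wins overall — the comparison reverses. The multi-step checkout's sessions skew toward display, which has a lower base rate.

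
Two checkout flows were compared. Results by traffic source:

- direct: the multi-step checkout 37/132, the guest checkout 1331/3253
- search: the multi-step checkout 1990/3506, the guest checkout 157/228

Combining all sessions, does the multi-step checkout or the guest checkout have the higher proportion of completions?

the multi-step checkout

Direct: the multi-step checkout 37/132 = 28.0%, the guest checkout 1331/3253 = 40.9% → the guest checkout
Search: the multi-step checkout 1990/3506 = 56.8%, the guest checkout 157/228 = 68.9% → the guest checkout
Overall: the multi-step checkout 2027/3638 = 55.7%, the guest checkout 1488/3481 = 42.7% → the multi-step checkout
(The guest checkout wins every traffic group but the multi-step checkout wins overall — the guest checkout's sessions skew toward the low-rate direct group.)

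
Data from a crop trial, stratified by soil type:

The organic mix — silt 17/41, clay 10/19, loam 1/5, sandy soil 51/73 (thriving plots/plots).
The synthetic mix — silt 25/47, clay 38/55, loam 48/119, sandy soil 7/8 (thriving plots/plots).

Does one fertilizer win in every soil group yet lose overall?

Yes

Silt: the organic mix 17/41 = 41.5%, the synthetic mix 25/47 = 53.2% → the synthetic mix
Clay: the organic mix 10/19 = 52.6%, the synthetic mix 38/55 = 69.1% → the synthetic mix
Loam: the organic mix 1/5 = 20.0%, the synthetic mix 48/119 = 40.3% → the synthetic mix
Sandy soil: the organic mix 51/73 = 69.9%, the synthetic mix 7/8 = 87.5% → the synthetic mix
Overall: the organic mix 79/138 = 57.2%, the synthetic mix 118/229 = 51.5% → the organic mix
The synthetic mix wins each soil group but the organic mix wins overall — the comparison reverses. The synthetic mix's plots skew toward loam, which has a lower base rate.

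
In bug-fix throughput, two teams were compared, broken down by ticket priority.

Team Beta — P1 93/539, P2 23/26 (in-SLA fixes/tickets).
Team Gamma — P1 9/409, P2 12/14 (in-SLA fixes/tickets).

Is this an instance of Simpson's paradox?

No

P1: Team Beta 93/539 = 17.3%, Team Gamma 9/409 = 2.2% → Team Beta
P2: Team Beta 23/26 = 88.5%, Team Gamma 12/14 = 85.7% → Team Beta
Overall: Team Beta 116/565 = 20.5%, Team Gamma 21/423 = 5.0% → Team Beta
Team Beta wins overall and in every ticket group — no reversal.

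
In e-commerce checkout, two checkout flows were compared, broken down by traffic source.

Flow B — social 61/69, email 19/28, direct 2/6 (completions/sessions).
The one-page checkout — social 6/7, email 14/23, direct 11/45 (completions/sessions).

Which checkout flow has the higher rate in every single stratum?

Social: Flow B 61/69 = 88.4%, the one-page checkout 6/7 = 85.7% → Flow B
Email: Flow B 19/28 = 67.9%, the one-page checkout 14/23 = 60.9% → Flow B
Direct: Flow B 2/6 = 33.3%, the one-page checkout 11/45 = 24.4% → Flow B
Flow B has the higher rate in all 3 groups.

Flow B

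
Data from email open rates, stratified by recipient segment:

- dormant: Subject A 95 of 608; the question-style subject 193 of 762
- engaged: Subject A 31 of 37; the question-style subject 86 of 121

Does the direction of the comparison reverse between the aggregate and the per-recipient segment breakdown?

Dormant: Subject A 95/608 = 15.6%, the question-style subject 193/762 = 25.3% → the question-style subject
Engaged: Subject A 31/37 = 83.8%, the question-style subject 86/121 = 71.1% → Subject A
Overall: Subject A 126/645 = 19.5%, the question-style subject 279/883 = 31.6% → the question-style subject
Neither sweeps: Subject A wins 1 of 2 groups, the question-style subject wins 1. The question-style subject wins overall but not every group — no Simpson reversal.

No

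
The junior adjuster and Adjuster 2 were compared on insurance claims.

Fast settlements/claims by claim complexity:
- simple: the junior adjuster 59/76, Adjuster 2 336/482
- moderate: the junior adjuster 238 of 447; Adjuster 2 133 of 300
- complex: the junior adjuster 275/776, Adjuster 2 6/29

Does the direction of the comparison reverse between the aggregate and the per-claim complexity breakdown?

Yes

Simple: the junior adjuster 59/76 = 77.6%, Adjuster 2 336/482 = 69.7% → the junior adjuster
Moderate: the junior adjuster 238/447 = 53.2%, Adjuster 2 133/300 = 44.3% → the junior adjuster
Complex: the junior adjuster 275/776 = 35.4%, Adjuster 2 6/29 = 20.7% → the junior adjuster
Overall: the junior adjuster 572/1299 = 44.0%, Adjuster 2 475/811 = 58.6% → Adjuster 2
The junior adjuster wins each claim group but Adjuster 2 wins overall — the comparison reverses. The junior adjuster's claims skew toward complex, which has a lower base rate.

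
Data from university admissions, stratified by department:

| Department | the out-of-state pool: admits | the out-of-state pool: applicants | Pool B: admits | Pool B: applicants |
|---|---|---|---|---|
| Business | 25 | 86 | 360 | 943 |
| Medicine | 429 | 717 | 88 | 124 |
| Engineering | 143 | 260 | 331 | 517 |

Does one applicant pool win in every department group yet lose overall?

Business: the out-of-state pool 25/86 = 29.1%, Pool B 360/943 = 38.2% → Pool B
Medicine: the out-of-state pool 429/717 = 59.8%, Pool B 88/124 = 71.0% → Pool B
Engineering: the out-of-state pool 143/260 = 55.0%, Pool B 331/517 = 64.0% → Pool B
Overall: the out-of-state pool 597/1063 = 56.2%, Pool B 779/1584 = 49.2% → the out-of-state pool
Pool B wins each department group but the out-of-state pool wins overall — the comparison reverses. Pool B's applicants skew toward Business, which has a lower base rate.

Yes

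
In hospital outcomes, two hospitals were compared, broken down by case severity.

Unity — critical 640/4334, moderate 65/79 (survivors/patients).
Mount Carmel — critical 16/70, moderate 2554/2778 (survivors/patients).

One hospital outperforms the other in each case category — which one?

Critical: Unity 640/4334 = 14.8%, Mount Carmel 16/70 = 22.9% → Mount Carmel
Moderate: Unity 65/79 = 82.3%, Mount Carmel 2554/2778 = 91.9% → Mount Carmel
Mount Carmel has the higher rate in both groups.

Mount Carmel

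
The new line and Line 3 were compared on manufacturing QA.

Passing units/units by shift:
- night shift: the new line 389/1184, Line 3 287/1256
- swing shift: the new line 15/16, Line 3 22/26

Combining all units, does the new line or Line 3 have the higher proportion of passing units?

Night shift: the new line 389/1184 = 32.9%, Line 3 287/1256 = 22.9% → the new line
Swing shift: the new line 15/16 = 93.8%, Line 3 22/26 = 84.6% → the new line
Overall: the new line 404/1200 = 33.7%, Line 3 309/1282 = 24.1% → the new line

the new line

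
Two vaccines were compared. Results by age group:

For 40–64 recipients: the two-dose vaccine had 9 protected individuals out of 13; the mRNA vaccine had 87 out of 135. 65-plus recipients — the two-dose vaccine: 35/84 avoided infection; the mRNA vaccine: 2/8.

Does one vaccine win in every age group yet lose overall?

Yes

40–64: the two-dose vaccine 9/13 = 69.2%, the mRNA vaccine 87/135 = 64.4% → the two-dose vaccine
65-plus: the two-dose vaccine 35/84 = 41.7%, the mRNA vaccine 2/8 = 25.0% → the two-dose vaccine
Overall: the two-dose vaccine 44/97 = 45.4%, the mRNA vaccine 89/143 = 62.2% → the mRNA vaccine
The two-dose vaccine wins each age group but the mRNA vaccine wins overall — the comparison reverses. The two-dose vaccine's recipients skew toward 65-plus, which has a lower base rate.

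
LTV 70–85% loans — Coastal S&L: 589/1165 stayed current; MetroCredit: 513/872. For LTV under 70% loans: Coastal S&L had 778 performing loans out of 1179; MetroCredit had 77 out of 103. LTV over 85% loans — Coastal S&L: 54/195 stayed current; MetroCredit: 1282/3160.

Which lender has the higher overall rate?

Coastal S&L

LTV 70–85%: Coastal S&L 589/1165 = 50.6%, MetroCredit 513/872 = 58.8% → MetroCredit
LTV under 70%: Coastal S&L 778/1179 = 66.0%, MetroCredit 77/103 = 74.8% → MetroCredit
LTV over 85%: Coastal S&L 54/195 = 27.7%, MetroCredit 1282/3160 = 40.6% → MetroCredit
Overall: Coastal S&L 1421/2539 = 56.0%, MetroCredit 1872/4135 = 45.3% → Coastal S&L
(MetroCredit wins every loan-to-value group but Coastal S&L wins overall — MetroCredit's loans skew toward the low-rate LTV over 85% group.)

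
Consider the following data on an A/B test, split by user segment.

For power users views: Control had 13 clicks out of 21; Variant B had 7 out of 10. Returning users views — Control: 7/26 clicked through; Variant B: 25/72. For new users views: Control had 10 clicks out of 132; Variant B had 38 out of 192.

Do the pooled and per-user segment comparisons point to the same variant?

Power users: Control 13/21 = 61.9%, Variant B 7/10 = 70.0% → Variant B
Returning users: Control 7/26 = 26.9%, Variant B 25/72 = 34.7% → Variant B
New users: Control 10/132 = 7.6%, Variant B 38/192 = 19.8% → Variant B
Overall: Control 30/179 = 16.8%, Variant B 70/274 = 25.5% → Variant B
Variant B wins overall and in every user group — no reversal.

Yes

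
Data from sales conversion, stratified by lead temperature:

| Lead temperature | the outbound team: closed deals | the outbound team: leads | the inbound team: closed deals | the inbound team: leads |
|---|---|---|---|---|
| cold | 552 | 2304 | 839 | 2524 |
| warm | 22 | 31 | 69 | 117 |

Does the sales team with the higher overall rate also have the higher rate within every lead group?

Cold: the outbound team 552/2304 = 24.0%, the inbound team 839/2524 = 33.2% → the inbound team
Warm: the outbound team 22/31 = 71.0%, the inbound team 69/117 = 59.0% → the outbound team
Overall: the outbound team 574/2335 = 24.6%, the inbound team 908/2641 = 34.4% → the inbound team
Neither sweeps: the outbound team wins 1 of 2 groups, the inbound team wins 1. The inbound team wins overall but not every group — no Simpson reversal.

No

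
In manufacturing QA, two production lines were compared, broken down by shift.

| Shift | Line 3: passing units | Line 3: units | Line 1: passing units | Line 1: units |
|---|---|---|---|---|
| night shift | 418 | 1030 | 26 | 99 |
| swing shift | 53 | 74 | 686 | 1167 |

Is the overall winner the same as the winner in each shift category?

Night shift: Line 3 418/1030 = 40.6%, Line 1 26/99 = 26.3% → Line 3
Swing shift: Line 3 53/74 = 71.6%, Line 1 686/1167 = 58.8% → Line 3
Overall: Line 3 471/1104 = 42.7%, Line 1 712/1266 = 56.2% → Line 1
Line 3 wins each shift group but Line 1 wins overall — the comparison reverses. Line 3's units skew toward night shift, which has a lower base rate.

No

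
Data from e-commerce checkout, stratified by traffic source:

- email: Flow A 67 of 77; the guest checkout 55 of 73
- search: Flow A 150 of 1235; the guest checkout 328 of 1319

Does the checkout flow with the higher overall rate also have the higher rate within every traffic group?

Email: Flow A 67/77 = 87.0%, the guest checkout 55/73 = 75.3% → Flow A
Search: Flow A 150/1235 = 12.1%, the guest checkout 328/1319 = 24.9% → the guest checkout
Overall: Flow A 217/1312 = 16.5%, the guest checkout 383/1392 = 27.5% → the guest checkout
Neither sweeps: Flow A wins 1 of 2 groups, the guest checkout wins 1. The guest checkout wins overall but not every group — no Simpson reversal.

No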